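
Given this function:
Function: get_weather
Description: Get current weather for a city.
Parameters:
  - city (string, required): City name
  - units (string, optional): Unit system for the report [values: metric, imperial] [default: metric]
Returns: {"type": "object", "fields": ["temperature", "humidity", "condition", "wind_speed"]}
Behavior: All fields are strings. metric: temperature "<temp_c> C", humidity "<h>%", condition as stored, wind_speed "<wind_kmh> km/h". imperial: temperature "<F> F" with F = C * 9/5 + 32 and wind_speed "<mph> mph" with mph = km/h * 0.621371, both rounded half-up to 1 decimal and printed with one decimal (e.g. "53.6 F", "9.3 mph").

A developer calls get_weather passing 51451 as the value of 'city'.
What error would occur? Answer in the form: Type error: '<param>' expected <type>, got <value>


Spec: 'city' is declared as string; 51451 is an integer.
Type error: 'city' expected string, got 51451


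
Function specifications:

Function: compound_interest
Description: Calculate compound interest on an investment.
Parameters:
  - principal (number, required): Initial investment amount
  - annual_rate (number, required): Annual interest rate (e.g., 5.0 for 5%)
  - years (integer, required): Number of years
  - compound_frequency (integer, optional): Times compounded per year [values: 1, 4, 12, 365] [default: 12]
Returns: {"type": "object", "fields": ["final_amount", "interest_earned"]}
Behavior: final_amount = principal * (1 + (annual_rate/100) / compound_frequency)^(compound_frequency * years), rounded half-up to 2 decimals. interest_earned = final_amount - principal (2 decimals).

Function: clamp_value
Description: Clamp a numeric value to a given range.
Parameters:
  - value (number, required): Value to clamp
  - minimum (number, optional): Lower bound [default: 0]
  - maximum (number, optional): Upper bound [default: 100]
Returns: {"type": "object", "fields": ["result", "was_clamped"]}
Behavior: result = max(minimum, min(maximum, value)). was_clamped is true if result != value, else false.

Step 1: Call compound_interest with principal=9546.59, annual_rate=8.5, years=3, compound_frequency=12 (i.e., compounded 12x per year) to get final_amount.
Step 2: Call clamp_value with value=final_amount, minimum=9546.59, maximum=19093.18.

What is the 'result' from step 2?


Step 1: compound_interest
  rate per period = 8.5/100/12 = 0.007083333333 (keep full precision); periods = 12 * 3 = 36
  (1 + 0.007083333333)^36 = 1.28930217
  final_amount = 9546.59 * 1.28930217 = 12308.439187 -> 12308.44
  interest_earned = 12308.44 - 9546.59 = 2761.85
  -> final_amount = 12308.44
Step 2: clamp_value(value=12308.44, minimum=9546.59, maximum=19093.18)
  result = max(9546.59, min(19093.18, 12308.44)) = max(9546.59, 12308.44) = 12308.44
  was_clamped = (12308.44 != 12308.44) = false
  -> result = 12308.44
12308.44


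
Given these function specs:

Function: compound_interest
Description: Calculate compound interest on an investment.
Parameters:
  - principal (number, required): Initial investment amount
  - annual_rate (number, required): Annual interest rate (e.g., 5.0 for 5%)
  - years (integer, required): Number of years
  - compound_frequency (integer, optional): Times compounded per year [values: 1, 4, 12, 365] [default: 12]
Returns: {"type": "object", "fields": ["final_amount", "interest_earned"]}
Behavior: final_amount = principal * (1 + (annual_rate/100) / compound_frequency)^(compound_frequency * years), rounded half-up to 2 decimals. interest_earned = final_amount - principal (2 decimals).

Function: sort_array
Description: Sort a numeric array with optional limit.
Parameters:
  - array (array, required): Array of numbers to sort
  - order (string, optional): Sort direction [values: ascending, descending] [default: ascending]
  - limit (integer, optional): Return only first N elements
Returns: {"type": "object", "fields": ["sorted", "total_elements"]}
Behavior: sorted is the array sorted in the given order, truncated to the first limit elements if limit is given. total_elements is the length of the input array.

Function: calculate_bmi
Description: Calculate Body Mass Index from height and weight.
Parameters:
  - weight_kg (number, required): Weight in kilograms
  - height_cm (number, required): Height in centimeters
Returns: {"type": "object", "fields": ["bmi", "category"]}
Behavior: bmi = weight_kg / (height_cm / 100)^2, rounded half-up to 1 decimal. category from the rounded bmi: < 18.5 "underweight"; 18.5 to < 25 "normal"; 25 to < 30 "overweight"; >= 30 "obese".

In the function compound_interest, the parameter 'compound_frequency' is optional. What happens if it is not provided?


The compound_interest spec declares:
  - compound_frequency (integer, optional): Times compounded per year [values: 1, 4, 12, 365] [default: 12]
It defaults to 12


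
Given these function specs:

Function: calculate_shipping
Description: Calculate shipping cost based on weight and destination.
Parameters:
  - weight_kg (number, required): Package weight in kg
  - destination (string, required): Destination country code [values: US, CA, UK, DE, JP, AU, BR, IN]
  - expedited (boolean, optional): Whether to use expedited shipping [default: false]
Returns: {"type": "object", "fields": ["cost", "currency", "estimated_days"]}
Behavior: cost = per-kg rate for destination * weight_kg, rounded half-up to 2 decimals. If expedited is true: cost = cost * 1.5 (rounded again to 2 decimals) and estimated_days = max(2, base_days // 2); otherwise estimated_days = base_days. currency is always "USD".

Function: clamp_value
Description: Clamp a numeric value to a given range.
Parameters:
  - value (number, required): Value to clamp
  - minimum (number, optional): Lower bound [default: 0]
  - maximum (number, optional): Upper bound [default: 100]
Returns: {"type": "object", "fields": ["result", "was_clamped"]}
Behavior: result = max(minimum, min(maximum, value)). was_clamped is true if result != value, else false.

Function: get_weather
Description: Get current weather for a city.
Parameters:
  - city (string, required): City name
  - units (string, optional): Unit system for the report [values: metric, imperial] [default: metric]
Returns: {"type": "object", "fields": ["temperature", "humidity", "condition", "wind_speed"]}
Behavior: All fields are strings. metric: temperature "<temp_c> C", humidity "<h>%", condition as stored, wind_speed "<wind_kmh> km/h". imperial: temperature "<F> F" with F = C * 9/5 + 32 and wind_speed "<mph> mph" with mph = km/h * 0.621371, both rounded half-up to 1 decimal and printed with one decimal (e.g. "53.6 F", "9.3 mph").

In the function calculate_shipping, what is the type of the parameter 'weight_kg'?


The calculate_shipping spec declares:
  - weight_kg (number, required): Package weight in kg
Type:
number


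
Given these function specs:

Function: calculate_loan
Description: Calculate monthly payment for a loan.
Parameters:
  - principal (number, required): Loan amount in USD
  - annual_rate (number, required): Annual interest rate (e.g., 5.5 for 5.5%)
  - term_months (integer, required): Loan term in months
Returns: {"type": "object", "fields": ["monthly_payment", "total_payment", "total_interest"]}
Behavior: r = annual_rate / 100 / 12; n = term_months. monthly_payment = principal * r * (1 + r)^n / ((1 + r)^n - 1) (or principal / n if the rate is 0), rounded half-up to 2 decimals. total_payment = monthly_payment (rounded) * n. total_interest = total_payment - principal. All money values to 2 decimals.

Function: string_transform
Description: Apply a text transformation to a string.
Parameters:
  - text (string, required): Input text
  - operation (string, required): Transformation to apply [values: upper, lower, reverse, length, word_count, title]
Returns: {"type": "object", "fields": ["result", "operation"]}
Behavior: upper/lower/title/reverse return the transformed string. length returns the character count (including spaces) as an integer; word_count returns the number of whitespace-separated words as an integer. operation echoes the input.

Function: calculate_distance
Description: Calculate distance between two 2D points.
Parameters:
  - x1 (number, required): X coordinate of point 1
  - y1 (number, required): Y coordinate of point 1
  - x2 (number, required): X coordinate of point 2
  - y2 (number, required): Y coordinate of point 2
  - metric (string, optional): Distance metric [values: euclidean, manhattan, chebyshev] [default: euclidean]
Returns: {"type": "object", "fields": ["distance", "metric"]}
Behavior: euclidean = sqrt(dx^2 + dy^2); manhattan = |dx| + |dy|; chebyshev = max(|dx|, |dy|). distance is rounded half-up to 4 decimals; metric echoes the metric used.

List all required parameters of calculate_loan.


Parameters of calculate_loan and their required/optional flag:
  principal: required
  annual_rate: required
  term_months: required
annual_rate, principal, term_months


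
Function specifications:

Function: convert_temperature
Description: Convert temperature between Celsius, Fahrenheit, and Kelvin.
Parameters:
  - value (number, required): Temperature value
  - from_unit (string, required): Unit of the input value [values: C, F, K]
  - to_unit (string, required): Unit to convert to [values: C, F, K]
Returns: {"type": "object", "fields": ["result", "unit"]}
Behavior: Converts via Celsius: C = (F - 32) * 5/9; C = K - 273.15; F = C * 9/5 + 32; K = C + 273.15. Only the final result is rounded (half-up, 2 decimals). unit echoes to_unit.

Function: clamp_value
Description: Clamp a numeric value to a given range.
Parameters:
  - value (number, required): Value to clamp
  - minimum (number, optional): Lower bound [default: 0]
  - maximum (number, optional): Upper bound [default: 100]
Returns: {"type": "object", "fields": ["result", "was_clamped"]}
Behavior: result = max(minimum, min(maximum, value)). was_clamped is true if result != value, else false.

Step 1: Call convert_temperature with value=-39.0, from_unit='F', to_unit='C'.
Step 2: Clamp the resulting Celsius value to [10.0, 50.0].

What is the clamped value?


Step 1: convert_temperature(value=-39.0, from_unit=F, to_unit=C)
  To C: (-39 - 32) * 5/9 = -39.444444
  Target is C: -39.444444
  Round to 2 decimals: -39.44
  -> result = -39.44 C
Step 2: clamp_value(value=-39.44, minimum=10.0, maximum=50.0)
  result = max(10.0, min(50.0, -39.44)) = max(10.0, -39.44) = 10.0
  was_clamped = (10.0 != -39.44) = true
  -> result = 10.0
10.0


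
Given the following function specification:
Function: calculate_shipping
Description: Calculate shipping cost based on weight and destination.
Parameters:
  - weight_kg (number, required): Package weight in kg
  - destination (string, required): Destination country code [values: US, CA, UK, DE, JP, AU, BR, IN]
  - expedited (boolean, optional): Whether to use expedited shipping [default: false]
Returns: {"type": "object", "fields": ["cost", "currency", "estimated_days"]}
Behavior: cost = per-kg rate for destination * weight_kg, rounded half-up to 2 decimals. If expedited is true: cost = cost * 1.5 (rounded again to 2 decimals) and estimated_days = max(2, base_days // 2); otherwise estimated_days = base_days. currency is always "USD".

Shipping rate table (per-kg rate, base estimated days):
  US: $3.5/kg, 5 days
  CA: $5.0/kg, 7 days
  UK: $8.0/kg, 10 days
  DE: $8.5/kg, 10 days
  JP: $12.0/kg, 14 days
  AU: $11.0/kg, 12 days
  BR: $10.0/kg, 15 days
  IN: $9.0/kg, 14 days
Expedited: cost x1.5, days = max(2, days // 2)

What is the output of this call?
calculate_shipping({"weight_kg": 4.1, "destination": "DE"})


Defaults applied: expedited=false
Rate for DE: $8.5/kg, base 10 days
cost = 8.5 * 4.1 = 34.85 -> 34.85
expedited not set/false: estimated_days = 10
Output:
{"cost": 34.85, "currency": "USD", "estimated_days": 10}


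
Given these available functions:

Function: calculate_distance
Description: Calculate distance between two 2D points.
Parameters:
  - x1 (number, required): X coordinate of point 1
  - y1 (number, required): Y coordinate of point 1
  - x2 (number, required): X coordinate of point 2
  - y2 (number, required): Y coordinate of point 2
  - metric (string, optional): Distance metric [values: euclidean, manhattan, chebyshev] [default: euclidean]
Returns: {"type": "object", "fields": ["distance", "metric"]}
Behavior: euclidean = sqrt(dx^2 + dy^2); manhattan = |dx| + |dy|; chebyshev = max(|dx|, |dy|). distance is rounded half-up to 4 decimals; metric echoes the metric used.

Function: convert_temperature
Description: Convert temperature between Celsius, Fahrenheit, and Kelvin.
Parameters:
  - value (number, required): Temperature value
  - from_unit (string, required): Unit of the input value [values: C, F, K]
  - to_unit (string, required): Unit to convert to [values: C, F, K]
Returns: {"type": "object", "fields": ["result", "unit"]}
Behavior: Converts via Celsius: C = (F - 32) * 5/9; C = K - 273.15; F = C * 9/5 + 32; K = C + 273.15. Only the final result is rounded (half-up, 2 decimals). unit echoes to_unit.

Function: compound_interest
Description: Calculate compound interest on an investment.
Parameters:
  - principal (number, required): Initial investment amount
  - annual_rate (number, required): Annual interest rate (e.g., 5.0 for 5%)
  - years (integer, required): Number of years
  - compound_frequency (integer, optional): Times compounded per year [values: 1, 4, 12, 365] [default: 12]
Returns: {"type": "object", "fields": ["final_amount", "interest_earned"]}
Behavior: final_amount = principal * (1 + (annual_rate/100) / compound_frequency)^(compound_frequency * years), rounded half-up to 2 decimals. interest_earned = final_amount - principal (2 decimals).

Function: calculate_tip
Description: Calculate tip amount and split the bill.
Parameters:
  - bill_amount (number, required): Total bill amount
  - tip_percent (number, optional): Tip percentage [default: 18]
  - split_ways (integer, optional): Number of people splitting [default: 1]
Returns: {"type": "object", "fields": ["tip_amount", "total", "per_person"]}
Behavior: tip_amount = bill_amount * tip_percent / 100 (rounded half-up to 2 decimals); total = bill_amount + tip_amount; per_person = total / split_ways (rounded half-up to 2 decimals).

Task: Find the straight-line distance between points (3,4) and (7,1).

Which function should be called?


The task needs a function whose description is: Calculate distance between two 2D points.
calculate_distance


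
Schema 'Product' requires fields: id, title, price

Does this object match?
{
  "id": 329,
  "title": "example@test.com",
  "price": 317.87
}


Checking required fields... All present.
Valid - all required fields present


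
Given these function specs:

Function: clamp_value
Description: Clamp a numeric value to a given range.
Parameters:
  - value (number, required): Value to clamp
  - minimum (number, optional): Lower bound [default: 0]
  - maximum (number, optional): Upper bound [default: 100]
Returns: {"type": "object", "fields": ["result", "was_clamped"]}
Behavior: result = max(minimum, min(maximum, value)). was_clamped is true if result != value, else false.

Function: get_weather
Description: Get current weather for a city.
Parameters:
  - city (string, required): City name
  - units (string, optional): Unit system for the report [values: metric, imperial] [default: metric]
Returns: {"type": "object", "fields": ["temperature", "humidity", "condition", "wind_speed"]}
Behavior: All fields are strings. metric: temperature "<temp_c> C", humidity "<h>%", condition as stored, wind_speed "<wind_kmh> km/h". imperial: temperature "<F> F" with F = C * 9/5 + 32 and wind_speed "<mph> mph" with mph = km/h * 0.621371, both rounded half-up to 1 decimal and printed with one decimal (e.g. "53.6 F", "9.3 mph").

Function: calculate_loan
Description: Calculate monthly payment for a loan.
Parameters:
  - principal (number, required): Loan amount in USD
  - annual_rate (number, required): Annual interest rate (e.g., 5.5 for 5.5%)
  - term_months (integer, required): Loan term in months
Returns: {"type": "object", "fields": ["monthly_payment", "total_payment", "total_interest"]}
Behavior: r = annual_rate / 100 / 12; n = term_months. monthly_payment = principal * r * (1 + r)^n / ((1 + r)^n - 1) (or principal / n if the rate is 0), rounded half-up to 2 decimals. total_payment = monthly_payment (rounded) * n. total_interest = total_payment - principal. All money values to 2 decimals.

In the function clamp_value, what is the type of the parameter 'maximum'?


The clamp_value spec declares:
  - maximum (number, optional): Upper bound [default: 100]
Type:
number


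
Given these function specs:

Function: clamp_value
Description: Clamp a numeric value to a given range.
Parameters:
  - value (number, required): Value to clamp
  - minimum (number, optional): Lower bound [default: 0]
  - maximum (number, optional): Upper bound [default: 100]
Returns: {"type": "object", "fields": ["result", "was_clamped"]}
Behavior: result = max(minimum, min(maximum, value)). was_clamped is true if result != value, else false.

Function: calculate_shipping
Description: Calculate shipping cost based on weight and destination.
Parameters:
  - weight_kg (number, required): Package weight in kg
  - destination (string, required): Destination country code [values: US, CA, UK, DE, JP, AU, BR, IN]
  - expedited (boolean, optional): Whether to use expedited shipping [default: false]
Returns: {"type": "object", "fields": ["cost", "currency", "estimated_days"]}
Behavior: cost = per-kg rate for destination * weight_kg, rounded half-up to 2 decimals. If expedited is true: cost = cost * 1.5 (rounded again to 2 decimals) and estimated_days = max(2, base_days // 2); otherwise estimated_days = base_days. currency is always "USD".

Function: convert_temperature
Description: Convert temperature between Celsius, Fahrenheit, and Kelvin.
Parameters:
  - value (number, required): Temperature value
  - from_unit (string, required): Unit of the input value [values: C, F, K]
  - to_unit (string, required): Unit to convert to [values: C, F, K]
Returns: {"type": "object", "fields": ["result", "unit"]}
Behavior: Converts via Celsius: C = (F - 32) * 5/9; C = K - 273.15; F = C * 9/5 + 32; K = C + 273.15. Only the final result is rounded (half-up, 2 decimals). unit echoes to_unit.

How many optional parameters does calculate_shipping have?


Parameters of calculate_shipping: weight_kg (required), destination (required), expedited (optional)
Optional count:
1


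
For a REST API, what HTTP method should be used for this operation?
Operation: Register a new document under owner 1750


GET = read, POST = create, PUT = update/replace, DELETE = remove
This operation is a create.
POST


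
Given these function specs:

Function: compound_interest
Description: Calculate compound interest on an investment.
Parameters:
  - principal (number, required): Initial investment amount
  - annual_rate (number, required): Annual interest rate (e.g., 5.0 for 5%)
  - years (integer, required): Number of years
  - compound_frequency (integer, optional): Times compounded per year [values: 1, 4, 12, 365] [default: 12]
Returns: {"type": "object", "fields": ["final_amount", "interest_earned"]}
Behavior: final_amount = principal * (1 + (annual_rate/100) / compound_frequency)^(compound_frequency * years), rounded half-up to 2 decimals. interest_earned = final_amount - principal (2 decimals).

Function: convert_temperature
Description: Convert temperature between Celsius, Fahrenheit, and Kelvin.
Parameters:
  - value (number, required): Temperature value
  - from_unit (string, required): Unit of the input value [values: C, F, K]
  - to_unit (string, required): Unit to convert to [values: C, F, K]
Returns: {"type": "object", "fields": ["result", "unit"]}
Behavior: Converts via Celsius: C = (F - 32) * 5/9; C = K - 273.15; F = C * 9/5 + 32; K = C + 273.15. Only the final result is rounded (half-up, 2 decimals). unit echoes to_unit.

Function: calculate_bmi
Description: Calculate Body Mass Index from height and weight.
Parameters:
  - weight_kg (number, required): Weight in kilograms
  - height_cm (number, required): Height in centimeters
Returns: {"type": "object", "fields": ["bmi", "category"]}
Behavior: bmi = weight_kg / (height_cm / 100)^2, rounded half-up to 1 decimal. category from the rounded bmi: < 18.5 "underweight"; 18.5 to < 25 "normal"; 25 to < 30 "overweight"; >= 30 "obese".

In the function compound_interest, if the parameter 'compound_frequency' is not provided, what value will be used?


The compound_interest spec declares:
  - compound_frequency (integer, optional): Times compounded per year [values: 1, 4, 12, 365] [default: 12]
Default:
12


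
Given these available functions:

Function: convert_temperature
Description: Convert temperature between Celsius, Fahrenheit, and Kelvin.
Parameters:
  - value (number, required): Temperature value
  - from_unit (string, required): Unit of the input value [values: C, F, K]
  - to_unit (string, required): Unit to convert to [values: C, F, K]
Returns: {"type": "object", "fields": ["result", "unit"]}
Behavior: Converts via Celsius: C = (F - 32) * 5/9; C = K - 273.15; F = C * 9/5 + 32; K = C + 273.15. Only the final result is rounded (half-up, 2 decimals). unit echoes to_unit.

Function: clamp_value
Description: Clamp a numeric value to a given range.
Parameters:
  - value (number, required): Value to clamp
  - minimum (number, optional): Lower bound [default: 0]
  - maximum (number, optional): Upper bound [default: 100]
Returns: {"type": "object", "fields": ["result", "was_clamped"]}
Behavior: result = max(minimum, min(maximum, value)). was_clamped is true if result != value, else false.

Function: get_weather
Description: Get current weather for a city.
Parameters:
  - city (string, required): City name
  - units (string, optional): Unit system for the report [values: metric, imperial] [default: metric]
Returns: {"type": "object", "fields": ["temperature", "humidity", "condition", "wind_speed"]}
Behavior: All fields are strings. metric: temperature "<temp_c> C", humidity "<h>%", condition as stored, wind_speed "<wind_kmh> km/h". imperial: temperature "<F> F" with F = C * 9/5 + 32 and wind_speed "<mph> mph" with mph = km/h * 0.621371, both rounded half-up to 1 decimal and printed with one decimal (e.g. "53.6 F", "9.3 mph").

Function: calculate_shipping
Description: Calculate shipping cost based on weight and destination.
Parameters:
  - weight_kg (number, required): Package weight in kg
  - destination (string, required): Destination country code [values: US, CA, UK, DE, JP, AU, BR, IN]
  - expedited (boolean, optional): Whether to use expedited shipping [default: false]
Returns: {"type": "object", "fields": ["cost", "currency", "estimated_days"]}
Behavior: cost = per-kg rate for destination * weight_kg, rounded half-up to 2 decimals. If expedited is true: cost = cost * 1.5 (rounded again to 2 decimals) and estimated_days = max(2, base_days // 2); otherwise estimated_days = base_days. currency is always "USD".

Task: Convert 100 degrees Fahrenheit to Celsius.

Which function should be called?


The task needs a function whose description is: Convert temperature between Celsius, Fahrenheit, and Kelvin.
convert_temperature


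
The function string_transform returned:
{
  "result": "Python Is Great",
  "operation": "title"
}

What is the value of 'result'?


Python Is Great


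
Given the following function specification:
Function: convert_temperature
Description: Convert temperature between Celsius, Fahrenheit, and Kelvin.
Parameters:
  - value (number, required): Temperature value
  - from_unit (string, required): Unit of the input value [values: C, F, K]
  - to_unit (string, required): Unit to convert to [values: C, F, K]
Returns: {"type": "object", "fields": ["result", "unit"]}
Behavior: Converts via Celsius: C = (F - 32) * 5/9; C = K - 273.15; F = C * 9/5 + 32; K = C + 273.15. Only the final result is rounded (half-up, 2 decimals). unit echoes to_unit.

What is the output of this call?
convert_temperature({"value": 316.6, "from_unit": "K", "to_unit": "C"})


To C: 316.6 - 273.15 = 43.45
Target is C: 43.45
Round to 2 decimals: 43.45
Output:
{"result": 43.45, "unit": "C"}


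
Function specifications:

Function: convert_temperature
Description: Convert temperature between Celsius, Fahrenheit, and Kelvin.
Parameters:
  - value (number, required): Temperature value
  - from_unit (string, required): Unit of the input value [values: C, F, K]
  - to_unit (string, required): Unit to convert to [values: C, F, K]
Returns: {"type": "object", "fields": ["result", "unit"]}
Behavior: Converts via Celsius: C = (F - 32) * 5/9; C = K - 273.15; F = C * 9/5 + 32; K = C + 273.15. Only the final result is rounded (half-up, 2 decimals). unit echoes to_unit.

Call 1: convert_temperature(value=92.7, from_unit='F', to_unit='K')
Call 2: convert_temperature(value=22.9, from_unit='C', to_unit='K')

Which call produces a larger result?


Call 1:
  To C: (92.7 - 32) * 5/9 = 33.722222
  To K: 33.722222 + 273.15 = 306.872222
  Round to 2 decimals: 306.87
  -> 306.87 K
Call 2:
  Input already in C: 22.9
  To K: 22.9 + 273.15 = 296.05
  Round to 2 decimals: 296.05
  -> 296.05 K
Call 1 (306.87 K)


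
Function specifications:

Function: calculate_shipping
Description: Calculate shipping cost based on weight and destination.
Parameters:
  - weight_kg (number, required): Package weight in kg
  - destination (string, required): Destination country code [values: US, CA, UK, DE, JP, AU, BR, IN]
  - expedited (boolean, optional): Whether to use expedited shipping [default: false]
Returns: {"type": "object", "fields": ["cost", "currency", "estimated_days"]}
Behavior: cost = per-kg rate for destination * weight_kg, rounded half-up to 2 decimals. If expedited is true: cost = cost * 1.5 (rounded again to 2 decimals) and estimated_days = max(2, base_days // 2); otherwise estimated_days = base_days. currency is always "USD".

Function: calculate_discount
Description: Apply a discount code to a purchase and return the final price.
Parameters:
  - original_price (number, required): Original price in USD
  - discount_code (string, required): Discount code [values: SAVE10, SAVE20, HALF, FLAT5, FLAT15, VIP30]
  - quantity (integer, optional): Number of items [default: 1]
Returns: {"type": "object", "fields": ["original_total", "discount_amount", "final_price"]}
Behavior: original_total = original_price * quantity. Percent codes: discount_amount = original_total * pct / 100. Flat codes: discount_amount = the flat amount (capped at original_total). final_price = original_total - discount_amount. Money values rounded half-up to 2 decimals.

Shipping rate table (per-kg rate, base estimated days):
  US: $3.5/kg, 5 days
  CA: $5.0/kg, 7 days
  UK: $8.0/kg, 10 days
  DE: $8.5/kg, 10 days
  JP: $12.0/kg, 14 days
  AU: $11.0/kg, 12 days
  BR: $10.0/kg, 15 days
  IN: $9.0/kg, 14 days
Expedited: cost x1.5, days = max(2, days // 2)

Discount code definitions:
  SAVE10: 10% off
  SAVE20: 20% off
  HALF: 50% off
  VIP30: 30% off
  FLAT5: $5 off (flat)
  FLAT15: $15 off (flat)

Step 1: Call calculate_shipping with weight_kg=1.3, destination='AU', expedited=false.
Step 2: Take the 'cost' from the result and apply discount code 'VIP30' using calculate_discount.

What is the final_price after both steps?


Step 1: calculate_shipping(weight_kg=1.3, destination=AU, expedited=false)
  Rate for AU: $11.0/kg, base 12 days
  cost = 11.0 * 1.3 = 14.3 -> 14.30
  expedited not set/false: estimated_days = 12
  -> cost = 14.30 USD
Step 2: calculate_discount(original_price=14.3, discount_code=VIP30, quantity=1)
  original_total = 14.3 * 1 = 14.30
  VIP30 = 30% off: discount_amount = 14.30 * 30/100 = 4.29 -> 4.29
  final_price = 14.30 - 4.29 = 10.01
  -> final_price = 10.01
$10.01


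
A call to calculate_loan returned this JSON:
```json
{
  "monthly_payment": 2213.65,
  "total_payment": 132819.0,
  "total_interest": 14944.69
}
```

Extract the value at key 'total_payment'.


132819.0


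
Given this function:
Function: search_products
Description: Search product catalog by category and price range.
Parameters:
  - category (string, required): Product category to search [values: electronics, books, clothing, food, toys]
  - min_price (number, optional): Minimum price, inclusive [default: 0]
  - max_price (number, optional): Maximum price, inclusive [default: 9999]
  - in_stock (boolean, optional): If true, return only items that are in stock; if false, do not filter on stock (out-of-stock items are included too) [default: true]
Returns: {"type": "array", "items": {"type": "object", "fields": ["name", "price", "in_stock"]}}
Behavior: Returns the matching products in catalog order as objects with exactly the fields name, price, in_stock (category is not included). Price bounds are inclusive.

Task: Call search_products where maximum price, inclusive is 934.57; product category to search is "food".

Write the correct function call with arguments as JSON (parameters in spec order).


Mapping each described value to its parameter name:
  'Maximum price, inclusive' -> max_price = 934.57
  'Product category to search' -> category = "food"
search_products({"category": "food", "max_price": 934.57})


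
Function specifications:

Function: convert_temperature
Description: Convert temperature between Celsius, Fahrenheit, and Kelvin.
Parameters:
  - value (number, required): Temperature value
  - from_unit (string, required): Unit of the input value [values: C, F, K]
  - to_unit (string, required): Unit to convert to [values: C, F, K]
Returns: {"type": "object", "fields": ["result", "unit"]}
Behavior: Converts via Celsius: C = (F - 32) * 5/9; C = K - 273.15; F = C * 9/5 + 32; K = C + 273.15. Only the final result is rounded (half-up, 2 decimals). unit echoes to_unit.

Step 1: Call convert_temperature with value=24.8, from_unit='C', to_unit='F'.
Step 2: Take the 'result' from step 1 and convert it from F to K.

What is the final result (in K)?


Step 1: convert_temperature(value=24.8, from_unit=C, to_unit=F)
  Input already in C: 24.8
  To F: 24.8 * 9/5 + 32 = 76.64
  Round to 2 decimals: 76.64
  -> result = 76.64 F
Step 2: convert_temperature(value=76.64, from_unit=F, to_unit=K)
  To C: (76.64 - 32) * 5/9 = 24.8
  To K: 24.8 + 273.15 = 297.95
  Round to 2 decimals: 297.95
  -> result = 297.95 K
297.95 K


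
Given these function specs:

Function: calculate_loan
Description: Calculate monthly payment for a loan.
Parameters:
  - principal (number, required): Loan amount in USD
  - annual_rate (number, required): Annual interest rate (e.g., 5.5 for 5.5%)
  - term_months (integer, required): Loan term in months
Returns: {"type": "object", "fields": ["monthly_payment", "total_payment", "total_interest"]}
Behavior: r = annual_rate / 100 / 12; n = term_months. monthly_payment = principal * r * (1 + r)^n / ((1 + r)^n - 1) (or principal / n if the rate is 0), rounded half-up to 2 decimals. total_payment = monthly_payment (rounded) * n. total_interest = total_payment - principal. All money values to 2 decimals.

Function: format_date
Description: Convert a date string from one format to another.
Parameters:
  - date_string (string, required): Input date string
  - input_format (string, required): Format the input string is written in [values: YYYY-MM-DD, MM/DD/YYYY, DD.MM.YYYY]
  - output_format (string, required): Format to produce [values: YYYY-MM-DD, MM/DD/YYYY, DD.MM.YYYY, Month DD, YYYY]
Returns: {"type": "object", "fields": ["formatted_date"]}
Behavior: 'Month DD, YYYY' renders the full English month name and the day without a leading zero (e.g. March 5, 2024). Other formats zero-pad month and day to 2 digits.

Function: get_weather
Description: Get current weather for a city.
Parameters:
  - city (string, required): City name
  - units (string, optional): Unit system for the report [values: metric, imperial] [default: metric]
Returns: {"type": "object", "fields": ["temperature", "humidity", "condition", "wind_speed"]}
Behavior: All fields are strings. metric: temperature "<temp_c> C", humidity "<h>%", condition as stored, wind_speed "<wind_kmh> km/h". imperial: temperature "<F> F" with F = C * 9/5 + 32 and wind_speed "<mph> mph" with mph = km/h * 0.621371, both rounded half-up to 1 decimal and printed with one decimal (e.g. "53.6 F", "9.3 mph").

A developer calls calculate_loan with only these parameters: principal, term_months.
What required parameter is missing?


Required parameters: principal, annual_rate, term_months
Provided: principal, term_months
Missing: annual_rate
annual_rate


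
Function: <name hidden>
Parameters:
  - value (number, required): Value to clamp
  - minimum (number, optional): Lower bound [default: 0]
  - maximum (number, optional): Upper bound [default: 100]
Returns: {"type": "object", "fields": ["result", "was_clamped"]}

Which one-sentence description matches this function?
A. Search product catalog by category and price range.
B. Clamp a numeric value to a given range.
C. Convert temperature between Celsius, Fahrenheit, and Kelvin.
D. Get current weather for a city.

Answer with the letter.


Parameters value, minimum, maximum and return ["result", "was_clamped"] fit: Clamp a numeric value to a given range.
B


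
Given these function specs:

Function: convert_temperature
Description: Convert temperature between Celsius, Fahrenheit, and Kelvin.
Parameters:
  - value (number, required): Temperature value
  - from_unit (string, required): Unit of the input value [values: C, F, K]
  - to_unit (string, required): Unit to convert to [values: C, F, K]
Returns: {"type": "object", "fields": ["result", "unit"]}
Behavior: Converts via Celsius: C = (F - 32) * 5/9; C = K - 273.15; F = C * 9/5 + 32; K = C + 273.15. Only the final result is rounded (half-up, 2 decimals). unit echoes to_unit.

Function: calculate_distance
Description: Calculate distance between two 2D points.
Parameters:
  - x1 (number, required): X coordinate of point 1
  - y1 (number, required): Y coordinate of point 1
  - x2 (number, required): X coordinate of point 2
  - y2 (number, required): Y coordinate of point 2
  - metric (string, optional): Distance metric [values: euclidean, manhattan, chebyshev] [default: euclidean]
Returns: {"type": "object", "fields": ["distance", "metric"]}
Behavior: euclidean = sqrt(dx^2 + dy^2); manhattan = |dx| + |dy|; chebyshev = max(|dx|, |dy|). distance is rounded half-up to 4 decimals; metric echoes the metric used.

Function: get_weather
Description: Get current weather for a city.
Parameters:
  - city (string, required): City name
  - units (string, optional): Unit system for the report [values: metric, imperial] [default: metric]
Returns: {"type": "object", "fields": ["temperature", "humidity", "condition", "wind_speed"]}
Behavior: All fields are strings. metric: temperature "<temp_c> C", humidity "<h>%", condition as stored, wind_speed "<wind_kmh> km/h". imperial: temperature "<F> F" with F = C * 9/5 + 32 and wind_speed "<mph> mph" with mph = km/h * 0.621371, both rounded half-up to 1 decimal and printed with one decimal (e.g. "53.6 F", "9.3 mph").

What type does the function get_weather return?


The get_weather spec declares Returns: {"type": "object", "fields": ["temperature", "humidity", "condition", "wind_speed"]}
Type:
object


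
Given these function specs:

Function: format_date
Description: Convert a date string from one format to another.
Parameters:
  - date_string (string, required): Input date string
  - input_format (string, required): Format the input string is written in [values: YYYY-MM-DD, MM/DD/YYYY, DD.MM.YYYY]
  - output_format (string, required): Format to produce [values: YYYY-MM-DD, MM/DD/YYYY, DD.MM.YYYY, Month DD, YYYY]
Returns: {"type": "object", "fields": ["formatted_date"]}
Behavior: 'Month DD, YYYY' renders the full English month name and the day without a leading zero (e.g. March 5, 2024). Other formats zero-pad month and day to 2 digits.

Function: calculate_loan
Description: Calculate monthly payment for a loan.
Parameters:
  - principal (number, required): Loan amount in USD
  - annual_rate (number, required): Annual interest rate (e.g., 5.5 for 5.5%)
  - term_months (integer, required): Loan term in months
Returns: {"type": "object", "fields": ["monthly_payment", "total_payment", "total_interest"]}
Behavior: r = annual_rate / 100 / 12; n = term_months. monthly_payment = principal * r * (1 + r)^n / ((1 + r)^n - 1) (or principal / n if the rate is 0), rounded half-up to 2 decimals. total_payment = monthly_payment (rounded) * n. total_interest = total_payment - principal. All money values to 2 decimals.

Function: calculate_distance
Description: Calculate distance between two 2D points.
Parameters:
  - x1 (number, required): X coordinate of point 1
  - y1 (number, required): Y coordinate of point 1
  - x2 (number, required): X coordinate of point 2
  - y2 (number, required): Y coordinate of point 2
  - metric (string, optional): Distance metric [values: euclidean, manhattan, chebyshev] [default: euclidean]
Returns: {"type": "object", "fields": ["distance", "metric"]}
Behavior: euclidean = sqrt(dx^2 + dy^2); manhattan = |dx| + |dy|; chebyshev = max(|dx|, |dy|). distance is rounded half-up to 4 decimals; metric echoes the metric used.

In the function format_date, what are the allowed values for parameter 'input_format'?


The format_date spec declares:
  - input_format (string, required): Format the input string is written in [values: YYYY-MM-DD, MM/DD/YYYY, DD.MM.YYYY]
Allowed values:
YYYY-MM-DD, MM/DD/YYYY, DD.MM.YYYY


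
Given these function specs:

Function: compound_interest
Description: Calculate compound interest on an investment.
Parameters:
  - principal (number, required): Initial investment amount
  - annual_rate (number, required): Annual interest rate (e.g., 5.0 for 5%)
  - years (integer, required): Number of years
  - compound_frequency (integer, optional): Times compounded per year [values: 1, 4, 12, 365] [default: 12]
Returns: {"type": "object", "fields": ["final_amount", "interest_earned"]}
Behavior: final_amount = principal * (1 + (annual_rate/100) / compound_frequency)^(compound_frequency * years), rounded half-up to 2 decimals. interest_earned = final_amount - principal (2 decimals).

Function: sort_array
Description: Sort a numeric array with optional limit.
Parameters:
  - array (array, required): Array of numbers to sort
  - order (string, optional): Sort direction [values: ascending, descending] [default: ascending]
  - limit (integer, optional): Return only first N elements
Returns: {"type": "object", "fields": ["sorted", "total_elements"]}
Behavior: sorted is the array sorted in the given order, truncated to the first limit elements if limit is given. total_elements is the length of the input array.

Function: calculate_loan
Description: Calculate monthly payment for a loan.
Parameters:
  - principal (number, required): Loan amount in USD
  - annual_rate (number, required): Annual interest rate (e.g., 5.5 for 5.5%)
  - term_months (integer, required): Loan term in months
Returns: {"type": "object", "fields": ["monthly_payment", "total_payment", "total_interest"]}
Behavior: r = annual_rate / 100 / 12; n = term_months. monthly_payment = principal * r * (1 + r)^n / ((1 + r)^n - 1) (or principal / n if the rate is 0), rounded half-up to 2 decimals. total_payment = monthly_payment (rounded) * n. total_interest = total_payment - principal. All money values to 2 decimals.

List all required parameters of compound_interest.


Parameters of compound_interest and their required/optional flag:
  principal: required
  annual_rate: required
  years: required
  compound_frequency: optional
annual_rate, principal, years


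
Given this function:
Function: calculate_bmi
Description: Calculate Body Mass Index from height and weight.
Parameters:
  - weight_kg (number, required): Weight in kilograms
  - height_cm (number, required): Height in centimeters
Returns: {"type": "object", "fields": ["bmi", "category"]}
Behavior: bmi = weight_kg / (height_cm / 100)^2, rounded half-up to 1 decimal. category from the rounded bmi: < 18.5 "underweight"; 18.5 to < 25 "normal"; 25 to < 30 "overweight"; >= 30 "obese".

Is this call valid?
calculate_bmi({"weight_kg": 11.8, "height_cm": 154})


Checking all required parameters present and types match... All valid.
Valid


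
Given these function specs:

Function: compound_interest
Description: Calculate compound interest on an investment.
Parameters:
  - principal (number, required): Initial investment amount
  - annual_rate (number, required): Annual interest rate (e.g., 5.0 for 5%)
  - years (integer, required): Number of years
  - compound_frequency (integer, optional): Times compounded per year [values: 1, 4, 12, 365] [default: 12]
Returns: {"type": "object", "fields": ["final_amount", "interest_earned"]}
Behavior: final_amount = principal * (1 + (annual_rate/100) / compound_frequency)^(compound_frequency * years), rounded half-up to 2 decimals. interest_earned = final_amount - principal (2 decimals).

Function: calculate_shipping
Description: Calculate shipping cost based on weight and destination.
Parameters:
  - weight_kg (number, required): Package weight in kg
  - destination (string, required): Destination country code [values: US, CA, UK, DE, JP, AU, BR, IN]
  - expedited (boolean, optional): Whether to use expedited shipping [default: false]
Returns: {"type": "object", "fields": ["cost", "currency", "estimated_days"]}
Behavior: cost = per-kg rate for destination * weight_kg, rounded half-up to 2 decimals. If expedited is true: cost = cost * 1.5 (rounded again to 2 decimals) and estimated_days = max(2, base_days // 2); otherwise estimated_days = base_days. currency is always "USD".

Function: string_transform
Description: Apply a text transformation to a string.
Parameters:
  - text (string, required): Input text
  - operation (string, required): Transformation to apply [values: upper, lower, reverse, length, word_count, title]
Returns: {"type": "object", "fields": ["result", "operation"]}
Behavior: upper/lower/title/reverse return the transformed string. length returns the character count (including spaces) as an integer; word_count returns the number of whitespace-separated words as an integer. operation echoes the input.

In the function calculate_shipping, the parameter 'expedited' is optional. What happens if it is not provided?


The calculate_shipping spec declares:
  - expedited (boolean, optional): Whether to use expedited shipping [default: false]
It defaults to false
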